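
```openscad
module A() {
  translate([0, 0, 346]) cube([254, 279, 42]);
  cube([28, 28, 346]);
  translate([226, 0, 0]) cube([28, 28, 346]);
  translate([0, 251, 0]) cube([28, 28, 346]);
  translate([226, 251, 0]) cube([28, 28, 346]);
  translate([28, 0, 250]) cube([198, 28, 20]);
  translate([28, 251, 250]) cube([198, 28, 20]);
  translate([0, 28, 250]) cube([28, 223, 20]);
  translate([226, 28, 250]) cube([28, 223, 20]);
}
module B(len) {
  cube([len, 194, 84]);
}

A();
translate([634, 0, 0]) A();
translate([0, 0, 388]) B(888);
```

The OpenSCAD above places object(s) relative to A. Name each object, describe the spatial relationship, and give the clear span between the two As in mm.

A is a stool. B is a beam. A beam spans the tops of two stools. The clear span between the two stools is 380 mm.

Second stool starts at x = 634; first ends at x = 254; clear span = 634 − 254 = 380 mm.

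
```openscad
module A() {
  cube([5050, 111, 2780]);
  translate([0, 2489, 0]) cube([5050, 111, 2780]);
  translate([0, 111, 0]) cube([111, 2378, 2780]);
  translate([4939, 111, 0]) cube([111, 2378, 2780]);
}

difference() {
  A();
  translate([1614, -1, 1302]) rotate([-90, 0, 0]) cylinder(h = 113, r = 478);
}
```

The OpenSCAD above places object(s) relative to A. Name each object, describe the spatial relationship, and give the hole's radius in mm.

The subtracted cylinder has r = 478 mm.

A is a house frame. The house frame has a circular hole through its front wall. The hole's radius is 478 mm.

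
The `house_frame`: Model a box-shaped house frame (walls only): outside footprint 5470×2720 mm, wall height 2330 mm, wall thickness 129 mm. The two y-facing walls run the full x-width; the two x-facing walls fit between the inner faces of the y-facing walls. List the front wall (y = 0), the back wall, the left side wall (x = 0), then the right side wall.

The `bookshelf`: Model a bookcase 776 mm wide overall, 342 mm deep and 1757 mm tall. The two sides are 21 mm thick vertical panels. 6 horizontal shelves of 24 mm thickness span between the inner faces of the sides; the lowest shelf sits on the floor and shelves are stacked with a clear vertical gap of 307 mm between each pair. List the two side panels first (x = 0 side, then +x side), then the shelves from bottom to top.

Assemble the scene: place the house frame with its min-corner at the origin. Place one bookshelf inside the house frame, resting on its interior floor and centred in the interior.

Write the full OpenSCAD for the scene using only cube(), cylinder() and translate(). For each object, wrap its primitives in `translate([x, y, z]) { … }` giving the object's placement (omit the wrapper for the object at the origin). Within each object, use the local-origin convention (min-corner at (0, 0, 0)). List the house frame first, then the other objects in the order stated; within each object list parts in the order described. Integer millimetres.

cube([5470, 129, 2330]);
translate([0, 2591, 0]) cube([5470, 129, 2330]);
translate([0, 129, 0]) cube([129, 2462, 2330]);
translate([5341, 129, 0]) cube([129, 2462, 2330]);
translate([2347, 1189, 0]) {
  cube([21, 342, 1757]);
  translate([755, 0, 0]) cube([21, 342, 1757]);
  translate([21, 0, 0]) cube([734, 342, 24]);
  translate([21, 0, 331]) cube([734, 342, 24]);
  translate([21, 0, 662]) cube([734, 342, 24]);
  translate([21, 0, 993]) cube([734, 342, 24]);
  translate([21, 0, 1324]) cube([734, 342, 24]);
  translate([21, 0, 1655]) cube([734, 342, 24]);
}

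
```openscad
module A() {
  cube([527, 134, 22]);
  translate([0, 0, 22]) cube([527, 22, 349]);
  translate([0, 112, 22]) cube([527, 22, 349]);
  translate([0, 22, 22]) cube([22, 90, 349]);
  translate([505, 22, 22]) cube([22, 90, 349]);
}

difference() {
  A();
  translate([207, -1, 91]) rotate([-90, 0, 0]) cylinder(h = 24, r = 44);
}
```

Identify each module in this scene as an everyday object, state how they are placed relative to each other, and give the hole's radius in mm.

A is an open box. The open box has a circular hole through its front wall. The hole's radius is 44 mm.

The subtracted cylinder has r = 44 mm.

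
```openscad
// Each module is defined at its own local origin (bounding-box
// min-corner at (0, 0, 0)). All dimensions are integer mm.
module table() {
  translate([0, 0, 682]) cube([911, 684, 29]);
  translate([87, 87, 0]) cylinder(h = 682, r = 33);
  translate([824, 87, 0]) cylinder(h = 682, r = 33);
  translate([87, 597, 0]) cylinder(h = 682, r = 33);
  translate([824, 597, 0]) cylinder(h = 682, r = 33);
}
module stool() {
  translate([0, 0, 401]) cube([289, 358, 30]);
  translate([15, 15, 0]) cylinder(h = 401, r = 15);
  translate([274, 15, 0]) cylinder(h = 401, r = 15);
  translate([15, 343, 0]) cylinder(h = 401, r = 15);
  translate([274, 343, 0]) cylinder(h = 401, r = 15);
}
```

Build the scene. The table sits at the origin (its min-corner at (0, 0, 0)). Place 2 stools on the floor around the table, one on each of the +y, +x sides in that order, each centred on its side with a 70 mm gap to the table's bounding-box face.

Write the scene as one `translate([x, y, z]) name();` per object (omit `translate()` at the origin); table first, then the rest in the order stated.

table();
translate([311, 754, 0]) stool();
translate([981, 163, 0]) stool();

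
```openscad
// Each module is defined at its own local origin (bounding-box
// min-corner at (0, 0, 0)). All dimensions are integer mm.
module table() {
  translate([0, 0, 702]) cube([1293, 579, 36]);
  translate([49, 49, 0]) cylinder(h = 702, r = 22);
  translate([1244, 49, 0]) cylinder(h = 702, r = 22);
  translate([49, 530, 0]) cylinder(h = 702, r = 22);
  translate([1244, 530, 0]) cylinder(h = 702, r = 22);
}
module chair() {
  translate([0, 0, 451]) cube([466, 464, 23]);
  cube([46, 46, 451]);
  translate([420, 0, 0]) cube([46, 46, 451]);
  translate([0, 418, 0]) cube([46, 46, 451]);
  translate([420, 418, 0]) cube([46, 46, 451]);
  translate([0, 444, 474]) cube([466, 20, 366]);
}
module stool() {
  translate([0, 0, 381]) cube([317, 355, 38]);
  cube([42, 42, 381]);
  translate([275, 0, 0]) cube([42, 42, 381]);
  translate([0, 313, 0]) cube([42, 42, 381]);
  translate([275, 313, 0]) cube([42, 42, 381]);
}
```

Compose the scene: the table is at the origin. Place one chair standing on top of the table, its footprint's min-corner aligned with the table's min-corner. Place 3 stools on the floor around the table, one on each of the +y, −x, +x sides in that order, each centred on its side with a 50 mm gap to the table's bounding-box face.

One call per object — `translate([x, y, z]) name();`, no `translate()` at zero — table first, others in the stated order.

table();
translate([0, 0, 738]) chair();
translate([488, 629, 0]) stool();
translate([-367, 112, 0]) stool();
translate([1343, 112, 0]) stool();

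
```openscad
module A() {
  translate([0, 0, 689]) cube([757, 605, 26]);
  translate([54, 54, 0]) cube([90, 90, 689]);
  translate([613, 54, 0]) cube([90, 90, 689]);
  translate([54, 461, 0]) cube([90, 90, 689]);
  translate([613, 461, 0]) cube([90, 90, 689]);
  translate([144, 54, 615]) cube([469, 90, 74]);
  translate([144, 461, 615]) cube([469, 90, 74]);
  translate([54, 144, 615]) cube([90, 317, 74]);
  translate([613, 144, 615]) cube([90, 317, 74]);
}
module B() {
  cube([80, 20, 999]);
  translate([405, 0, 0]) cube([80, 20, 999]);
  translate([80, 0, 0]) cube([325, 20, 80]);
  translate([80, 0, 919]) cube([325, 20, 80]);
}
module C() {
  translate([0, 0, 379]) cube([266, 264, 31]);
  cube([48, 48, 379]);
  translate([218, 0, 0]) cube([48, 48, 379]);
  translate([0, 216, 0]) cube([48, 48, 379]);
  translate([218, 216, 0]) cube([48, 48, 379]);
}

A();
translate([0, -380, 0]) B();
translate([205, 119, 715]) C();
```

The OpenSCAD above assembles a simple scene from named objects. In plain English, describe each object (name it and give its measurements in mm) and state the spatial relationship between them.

A is a table with a 757×605 mm rectangular top, 26 mm thick, top surface at z = 715 mm, supported by four 90×90 mm square legs, each inset 54 mm from the nearest pair of top edges, running from the floor. Four apron rails, 90 mm thick and 74 mm tall, run between adjacent legs with their top edges flush with the underside of the top and their outer faces flush with the legs' outer faces.

B is a picture frame with a 325×839 mm rectangular opening (x by z) and a uniform 80 mm border on every side. Frame depth is 20 mm along y. It is built from two vertical stiles running the full outside height and two horizontal rails spanning the gap between the stiles.

C is a four-legged stool. The seat is a 266×264×31 mm slab whose top surface is at z = 410 mm; four square legs, each 48×48 mm in cross-section, run from the floor (z = 0) to the underside of the seat, each flush with a corner of the seat.

The picture frame is on the floor beside the table on its −y side. The stool is on top of the table.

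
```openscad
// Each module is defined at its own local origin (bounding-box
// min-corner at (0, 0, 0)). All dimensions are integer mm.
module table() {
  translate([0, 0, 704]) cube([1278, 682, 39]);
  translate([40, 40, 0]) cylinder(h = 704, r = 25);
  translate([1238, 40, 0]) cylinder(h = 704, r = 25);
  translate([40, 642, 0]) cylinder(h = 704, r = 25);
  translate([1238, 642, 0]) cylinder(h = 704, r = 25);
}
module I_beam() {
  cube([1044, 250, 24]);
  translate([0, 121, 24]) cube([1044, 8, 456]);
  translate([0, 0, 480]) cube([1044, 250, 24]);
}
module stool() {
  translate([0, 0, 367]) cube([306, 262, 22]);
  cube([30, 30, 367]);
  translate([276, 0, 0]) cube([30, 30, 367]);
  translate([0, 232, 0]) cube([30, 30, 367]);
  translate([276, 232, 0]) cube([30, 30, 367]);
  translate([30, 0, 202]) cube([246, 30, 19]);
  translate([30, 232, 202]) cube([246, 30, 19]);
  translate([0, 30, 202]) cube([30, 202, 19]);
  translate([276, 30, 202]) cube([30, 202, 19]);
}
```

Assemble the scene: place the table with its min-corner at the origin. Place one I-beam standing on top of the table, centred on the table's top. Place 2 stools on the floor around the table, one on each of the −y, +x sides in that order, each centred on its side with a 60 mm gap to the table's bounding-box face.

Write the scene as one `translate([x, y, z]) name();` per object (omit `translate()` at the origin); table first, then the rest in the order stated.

table();
translate([117, 216, 743]) I_beam();
translate([486, -322, 0]) stool();
translate([1338, 210, 0]) stool();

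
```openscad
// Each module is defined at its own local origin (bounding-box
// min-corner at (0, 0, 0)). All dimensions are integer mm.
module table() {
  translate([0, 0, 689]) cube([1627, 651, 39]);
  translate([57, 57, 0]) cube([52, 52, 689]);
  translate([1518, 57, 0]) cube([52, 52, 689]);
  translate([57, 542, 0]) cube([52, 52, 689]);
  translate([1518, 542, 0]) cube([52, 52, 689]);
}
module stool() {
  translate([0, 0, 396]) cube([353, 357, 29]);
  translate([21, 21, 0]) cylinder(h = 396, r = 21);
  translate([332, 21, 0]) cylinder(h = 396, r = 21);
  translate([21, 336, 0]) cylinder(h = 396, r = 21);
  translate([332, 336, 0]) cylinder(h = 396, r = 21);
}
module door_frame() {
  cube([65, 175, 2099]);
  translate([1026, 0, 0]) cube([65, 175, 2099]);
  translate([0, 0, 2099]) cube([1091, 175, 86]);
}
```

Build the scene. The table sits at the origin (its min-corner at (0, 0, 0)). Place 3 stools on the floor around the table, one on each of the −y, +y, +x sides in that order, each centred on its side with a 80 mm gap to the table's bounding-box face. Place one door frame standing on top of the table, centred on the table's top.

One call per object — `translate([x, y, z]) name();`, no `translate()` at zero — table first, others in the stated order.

table();
translate([637, -437, 0]) stool();
translate([637, 731, 0]) stool();
translate([1707, 147, 0]) stool();
translate([268, 238, 728]) door_frame();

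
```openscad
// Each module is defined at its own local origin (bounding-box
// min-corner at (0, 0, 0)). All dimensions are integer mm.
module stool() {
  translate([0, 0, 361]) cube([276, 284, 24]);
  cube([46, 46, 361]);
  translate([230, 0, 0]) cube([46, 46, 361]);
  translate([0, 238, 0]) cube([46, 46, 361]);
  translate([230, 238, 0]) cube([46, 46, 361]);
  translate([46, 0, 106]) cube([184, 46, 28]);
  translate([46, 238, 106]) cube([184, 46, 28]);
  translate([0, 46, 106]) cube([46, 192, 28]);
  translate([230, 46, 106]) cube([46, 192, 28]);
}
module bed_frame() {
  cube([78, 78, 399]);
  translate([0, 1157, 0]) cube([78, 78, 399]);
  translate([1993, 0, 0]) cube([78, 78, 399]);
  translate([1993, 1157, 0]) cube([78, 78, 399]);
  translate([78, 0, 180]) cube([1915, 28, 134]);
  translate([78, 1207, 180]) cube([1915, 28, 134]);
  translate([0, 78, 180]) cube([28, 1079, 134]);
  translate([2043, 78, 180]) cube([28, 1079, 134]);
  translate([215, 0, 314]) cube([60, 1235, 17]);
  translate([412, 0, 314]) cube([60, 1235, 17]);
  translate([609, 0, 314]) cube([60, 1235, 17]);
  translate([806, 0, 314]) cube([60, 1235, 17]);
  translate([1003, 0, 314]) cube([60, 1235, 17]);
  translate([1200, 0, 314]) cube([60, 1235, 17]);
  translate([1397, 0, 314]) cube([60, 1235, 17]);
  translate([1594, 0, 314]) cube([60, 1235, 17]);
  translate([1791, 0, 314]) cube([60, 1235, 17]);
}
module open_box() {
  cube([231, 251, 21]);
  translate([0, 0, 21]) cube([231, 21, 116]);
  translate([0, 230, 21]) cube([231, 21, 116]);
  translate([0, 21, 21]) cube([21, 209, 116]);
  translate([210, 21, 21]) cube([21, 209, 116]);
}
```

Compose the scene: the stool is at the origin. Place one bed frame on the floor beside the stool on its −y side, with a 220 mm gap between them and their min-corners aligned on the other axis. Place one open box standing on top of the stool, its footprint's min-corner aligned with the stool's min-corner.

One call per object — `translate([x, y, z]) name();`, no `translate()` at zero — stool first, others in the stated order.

stool();
translate([0, -1455, 0]) bed_frame();
translate([0, 0, 385]) open_box();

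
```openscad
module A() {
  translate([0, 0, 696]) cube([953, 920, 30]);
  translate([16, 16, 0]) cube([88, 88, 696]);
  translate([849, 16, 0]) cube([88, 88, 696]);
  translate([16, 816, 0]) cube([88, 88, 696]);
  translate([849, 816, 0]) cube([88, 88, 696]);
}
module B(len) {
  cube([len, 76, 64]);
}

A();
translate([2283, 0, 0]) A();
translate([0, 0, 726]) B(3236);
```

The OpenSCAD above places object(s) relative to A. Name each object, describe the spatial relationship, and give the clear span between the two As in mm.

Second table starts at x = 2283; first ends at x = 953; clear span = 2283 − 953 = 1330 mm.

A is a table. B is a beam. A beam spans the tops of two tables. The clear span between the two tables is 1330 mm.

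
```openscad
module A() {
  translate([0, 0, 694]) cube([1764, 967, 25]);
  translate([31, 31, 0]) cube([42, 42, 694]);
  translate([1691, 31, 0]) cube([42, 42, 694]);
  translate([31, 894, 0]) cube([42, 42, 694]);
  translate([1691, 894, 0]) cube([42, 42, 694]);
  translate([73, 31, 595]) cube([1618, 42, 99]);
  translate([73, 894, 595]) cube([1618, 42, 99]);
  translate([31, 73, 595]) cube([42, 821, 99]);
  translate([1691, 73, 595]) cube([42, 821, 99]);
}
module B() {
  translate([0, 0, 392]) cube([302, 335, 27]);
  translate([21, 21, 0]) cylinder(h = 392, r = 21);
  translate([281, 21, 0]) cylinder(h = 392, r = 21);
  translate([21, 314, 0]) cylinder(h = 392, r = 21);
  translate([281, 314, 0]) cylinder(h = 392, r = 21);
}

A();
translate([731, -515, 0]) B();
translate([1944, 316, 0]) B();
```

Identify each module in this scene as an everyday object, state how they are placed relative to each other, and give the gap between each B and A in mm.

Each stool's nearest face is 180 mm from the table's bounding box.

A is a table. B is a stool. Two stools sit around the table at the −y, +x sides. The gap between each stool and the table is 180 mm.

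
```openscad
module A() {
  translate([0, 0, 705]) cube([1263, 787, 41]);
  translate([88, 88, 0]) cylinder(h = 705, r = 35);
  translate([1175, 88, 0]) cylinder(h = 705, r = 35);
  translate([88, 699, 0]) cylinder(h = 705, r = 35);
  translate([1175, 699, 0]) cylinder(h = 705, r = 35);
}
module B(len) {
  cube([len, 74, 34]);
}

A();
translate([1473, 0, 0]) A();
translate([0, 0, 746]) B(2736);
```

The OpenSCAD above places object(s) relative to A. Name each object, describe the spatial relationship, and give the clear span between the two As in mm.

A is a table. B is a beam. A beam spans the tops of two tables. The clear span between the two tables is 210 mm.

Second table starts at x = 1473; first ends at x = 1263; clear span = 1473 − 1263 = 210 mm.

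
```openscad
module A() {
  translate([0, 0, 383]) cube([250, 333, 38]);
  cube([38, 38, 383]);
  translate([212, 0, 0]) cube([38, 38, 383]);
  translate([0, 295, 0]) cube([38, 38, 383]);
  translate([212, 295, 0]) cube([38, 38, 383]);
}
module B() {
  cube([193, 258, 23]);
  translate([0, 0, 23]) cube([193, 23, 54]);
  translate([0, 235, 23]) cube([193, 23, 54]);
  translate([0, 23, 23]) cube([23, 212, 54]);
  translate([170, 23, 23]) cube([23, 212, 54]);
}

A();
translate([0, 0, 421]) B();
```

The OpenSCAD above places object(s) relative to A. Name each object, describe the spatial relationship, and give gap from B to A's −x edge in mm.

The open box's min-x is at 0; the stool's min-x is 0; gap = 0 mm.

A is a stool. B is an open box. The open box is on top of the stool. The gap from the open box to the stool's −x edge is 0 mm.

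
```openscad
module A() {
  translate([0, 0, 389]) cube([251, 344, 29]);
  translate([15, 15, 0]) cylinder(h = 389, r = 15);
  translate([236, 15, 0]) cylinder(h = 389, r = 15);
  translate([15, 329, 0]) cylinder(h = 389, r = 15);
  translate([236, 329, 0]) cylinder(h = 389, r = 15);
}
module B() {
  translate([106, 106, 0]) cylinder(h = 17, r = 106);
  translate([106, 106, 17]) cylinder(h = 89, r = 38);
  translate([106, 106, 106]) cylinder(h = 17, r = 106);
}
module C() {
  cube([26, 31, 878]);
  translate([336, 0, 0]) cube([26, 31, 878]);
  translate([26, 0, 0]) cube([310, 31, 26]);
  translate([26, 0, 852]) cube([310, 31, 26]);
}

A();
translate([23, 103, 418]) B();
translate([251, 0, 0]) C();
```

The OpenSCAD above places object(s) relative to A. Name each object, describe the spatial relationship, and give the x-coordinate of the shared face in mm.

The stool's +x face and the picture frame's −x face are both at x = 251 mm.

A is a stool. B is a spool. C is a picture frame. The spool is on top of the stool. The picture frame is against the stool's +x side, with their −y faces flush. The x-coordinate of the shared face is 251 mm.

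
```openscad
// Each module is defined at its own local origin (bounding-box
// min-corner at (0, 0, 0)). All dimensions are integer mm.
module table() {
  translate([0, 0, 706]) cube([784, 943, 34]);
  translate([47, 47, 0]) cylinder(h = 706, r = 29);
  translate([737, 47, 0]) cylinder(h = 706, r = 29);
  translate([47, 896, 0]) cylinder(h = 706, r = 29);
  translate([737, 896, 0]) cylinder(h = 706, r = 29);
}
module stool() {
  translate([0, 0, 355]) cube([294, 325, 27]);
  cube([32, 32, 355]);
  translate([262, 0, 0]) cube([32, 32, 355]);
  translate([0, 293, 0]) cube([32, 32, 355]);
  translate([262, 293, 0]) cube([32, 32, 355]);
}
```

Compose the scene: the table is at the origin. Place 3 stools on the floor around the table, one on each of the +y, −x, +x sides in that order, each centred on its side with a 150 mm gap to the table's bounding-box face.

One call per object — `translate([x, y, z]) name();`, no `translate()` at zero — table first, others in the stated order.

table();
translate([245, 1093, 0]) stool();
translate([-444, 309, 0]) stool();
translate([934, 309, 0]) stool();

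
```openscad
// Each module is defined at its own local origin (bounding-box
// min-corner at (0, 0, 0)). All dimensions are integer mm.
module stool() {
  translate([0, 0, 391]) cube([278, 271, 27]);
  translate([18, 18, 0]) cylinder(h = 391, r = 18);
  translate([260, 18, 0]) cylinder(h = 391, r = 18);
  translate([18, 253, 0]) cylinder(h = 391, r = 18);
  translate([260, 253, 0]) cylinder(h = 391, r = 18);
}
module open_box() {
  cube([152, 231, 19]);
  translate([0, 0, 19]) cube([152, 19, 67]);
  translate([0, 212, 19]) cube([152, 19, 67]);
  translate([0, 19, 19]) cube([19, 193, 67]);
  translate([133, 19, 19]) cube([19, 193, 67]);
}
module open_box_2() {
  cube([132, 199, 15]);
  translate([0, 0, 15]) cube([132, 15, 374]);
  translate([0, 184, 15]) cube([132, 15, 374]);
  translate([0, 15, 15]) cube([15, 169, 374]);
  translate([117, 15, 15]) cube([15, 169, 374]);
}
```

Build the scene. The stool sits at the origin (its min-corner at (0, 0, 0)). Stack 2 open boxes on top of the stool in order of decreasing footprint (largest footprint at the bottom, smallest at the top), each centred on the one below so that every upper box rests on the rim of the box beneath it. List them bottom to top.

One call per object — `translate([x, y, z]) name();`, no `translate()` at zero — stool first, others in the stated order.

stool();
translate([63, 20, 418]) open_box();
translate([73, 36, 504]) open_box_2();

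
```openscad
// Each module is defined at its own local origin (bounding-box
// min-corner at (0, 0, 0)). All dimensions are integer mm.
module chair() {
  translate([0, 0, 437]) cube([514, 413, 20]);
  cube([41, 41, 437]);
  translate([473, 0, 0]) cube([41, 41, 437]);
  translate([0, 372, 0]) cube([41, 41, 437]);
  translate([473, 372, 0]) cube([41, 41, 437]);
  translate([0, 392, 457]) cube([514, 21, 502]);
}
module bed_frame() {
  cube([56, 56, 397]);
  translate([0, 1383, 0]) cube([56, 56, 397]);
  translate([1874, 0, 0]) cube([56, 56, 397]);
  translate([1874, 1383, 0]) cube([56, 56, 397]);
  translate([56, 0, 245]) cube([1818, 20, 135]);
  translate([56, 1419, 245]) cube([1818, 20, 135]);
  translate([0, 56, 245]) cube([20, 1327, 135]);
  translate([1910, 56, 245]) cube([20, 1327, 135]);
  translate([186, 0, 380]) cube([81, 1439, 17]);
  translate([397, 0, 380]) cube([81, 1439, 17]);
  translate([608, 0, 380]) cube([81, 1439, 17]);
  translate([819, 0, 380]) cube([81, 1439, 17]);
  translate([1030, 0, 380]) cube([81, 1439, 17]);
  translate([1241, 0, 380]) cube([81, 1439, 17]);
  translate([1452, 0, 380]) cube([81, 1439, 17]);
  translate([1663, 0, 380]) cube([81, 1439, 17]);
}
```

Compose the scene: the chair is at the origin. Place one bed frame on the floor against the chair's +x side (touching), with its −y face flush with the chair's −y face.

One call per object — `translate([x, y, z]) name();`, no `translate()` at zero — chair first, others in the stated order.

chair();
translate([514, 0, 0]) bed_frame();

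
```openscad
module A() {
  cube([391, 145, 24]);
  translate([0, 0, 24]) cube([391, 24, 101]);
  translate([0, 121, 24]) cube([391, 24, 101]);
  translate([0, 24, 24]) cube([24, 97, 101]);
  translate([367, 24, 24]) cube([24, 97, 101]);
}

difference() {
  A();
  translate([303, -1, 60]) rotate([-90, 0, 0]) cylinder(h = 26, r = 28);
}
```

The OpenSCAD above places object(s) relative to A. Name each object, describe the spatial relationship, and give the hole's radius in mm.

The subtracted cylinder has r = 28 mm.

A is an open box. The open box has a circular hole through its front wall. The hole's radius is 28 mm.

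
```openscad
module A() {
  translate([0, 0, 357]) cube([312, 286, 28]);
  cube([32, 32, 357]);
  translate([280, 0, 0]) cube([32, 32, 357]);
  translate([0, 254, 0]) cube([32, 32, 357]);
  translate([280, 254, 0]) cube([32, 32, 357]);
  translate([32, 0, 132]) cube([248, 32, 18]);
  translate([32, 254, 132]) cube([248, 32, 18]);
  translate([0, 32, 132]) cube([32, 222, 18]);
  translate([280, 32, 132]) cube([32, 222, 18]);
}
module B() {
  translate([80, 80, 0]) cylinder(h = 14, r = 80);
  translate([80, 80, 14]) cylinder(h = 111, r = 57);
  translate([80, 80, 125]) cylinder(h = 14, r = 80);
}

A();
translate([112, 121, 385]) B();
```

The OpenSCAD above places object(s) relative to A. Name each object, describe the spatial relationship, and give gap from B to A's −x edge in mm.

The spool's min-x is at 112; the stool's min-x is 0; gap = 112 mm.

A is a stool. B is a spool. The spool is on top of the stool. The gap from the spool to the stool's −x edge is 112 mm.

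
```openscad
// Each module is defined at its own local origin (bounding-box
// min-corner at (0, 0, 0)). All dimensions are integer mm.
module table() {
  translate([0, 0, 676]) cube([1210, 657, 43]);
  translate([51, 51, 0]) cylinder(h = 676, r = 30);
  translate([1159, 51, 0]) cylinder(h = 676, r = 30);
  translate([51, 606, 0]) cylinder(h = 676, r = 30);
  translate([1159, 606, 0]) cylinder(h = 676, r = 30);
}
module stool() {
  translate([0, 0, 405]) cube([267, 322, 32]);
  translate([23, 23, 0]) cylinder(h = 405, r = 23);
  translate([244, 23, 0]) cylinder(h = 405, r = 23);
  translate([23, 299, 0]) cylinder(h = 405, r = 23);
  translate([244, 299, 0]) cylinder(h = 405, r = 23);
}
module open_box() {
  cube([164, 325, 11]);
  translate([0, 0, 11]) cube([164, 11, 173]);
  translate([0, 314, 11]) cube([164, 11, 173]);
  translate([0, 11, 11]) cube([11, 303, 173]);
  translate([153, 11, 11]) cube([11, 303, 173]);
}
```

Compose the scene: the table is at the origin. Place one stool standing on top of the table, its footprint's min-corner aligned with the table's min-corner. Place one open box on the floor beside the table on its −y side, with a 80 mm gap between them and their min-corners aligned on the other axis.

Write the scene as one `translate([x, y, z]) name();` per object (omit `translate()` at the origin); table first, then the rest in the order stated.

table();
translate([0, 0, 719]) stool();
translate([0, -405, 0]) open_box();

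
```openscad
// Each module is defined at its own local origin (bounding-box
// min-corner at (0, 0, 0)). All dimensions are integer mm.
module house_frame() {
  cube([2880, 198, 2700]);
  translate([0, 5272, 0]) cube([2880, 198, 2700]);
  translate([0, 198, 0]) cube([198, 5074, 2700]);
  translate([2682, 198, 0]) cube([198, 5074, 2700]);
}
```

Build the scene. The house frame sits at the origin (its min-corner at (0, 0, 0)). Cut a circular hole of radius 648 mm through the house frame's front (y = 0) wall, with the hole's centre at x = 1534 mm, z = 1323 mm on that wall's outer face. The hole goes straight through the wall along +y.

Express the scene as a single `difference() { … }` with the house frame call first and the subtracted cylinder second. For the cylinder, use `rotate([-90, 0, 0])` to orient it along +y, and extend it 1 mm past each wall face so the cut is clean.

difference() {
  house_frame();
  translate([1534, -1, 1323]) rotate([-90, 0, 0]) cylinder(h = 200, r = 648);
}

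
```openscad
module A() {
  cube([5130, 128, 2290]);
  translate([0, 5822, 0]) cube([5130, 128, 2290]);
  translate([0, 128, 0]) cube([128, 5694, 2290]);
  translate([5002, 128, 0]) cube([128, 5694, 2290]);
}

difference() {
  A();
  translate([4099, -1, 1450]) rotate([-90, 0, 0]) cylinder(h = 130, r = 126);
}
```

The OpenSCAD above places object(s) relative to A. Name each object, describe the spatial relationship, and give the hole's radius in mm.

A is a house frame. The house frame has a circular hole through its front wall. The hole's radius is 126 mm.

The subtracted cylinder has r = 126 mm.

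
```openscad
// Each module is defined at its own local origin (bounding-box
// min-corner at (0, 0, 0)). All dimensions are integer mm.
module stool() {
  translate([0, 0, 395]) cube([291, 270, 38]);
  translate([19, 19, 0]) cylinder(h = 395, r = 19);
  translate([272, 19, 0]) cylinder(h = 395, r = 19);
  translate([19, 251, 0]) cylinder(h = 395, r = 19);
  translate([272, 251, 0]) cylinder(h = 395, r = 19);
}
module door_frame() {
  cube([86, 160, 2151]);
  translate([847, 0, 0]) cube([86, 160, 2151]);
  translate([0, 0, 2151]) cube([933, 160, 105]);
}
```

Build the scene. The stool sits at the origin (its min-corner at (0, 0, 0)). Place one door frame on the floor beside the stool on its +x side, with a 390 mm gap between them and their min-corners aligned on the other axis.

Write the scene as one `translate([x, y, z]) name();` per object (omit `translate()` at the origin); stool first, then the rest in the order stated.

stool();
translate([681, 0, 0]) door_frame();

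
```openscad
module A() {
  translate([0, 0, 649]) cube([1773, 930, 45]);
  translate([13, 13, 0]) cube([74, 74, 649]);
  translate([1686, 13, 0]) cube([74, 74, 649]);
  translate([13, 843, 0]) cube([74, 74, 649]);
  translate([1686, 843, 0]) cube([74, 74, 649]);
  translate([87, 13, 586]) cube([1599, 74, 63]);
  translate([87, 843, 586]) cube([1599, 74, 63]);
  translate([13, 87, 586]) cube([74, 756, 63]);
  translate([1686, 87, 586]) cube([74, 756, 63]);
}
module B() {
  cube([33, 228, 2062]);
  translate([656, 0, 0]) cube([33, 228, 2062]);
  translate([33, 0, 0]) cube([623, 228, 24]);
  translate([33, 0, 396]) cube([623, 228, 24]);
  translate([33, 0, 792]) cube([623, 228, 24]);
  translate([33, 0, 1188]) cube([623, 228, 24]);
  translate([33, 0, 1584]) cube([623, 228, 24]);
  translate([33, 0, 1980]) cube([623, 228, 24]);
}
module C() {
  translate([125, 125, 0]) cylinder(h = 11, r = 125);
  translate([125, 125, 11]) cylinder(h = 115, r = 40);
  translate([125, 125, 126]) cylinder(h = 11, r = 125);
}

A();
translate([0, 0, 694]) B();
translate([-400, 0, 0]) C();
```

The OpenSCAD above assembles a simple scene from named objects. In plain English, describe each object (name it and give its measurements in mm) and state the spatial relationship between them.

A is a table with a 1773×930 mm rectangular top, 45 mm thick, top surface at z = 694 mm, supported by four 74×74 mm square legs, each inset 13 mm from the nearest pair of top edges, running from the floor. Four apron rails, 74 mm thick and 63 mm tall, run between adjacent legs with their top edges flush with the underside of the top and their outer faces flush with the legs' outer faces.

B is a bookshelf 689 mm wide overall, 228 mm deep and 2062 mm tall. The two sides are 33 mm thick vertical panels. 6 horizontal shelves of 24 mm thickness span between the inner faces of the sides; the lowest shelf sits on the floor and shelves are stacked with a clear vertical gap of 372 mm between each pair.

C is a spool: two coaxial disc flanges of radius 125 mm and thickness 11 mm, joined by a core cylinder of radius 40 mm and height 115 mm. The lower flange rests on z = 0 and the three cylinders share a vertical axis.

The bookshelf is on top of the table. The spool is on the floor beside the table on its −x side.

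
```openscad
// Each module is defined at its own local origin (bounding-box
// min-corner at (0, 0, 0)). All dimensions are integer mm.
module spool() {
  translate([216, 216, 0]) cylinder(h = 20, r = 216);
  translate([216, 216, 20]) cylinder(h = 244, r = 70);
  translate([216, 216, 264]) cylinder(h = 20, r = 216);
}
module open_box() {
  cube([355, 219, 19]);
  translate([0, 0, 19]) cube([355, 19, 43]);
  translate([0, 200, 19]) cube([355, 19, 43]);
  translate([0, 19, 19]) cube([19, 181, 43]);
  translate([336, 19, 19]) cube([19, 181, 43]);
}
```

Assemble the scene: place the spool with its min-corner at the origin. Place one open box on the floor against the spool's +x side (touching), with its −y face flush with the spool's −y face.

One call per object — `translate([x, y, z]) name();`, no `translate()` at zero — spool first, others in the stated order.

spool();
translate([432, 0, 0]) open_box();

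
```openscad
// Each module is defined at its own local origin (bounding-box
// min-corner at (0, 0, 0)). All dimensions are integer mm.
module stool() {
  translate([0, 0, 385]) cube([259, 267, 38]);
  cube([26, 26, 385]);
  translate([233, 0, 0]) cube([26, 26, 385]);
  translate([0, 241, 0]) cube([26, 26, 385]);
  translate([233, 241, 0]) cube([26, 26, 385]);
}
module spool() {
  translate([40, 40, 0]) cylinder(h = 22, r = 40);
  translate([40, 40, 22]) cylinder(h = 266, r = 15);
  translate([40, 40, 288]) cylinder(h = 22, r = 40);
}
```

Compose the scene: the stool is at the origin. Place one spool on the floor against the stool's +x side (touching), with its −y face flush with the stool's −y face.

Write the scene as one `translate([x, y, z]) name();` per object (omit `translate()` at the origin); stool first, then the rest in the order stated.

stool();
translate([259, 0, 0]) spool();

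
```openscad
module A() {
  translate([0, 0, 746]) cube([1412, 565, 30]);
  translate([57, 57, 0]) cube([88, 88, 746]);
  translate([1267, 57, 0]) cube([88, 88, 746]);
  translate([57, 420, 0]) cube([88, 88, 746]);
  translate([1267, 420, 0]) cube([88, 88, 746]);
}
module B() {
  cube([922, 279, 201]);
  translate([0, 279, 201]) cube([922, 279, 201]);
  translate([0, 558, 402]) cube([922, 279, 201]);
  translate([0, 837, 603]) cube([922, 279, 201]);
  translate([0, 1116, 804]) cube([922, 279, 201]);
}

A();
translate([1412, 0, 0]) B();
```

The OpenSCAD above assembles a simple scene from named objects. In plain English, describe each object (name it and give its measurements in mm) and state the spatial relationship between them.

A is a table with a 1412×565 mm rectangular top, 30 mm thick, top surface at z = 776 mm, supported by four 88×88 mm square legs, each inset 57 mm from the nearest pair of top edges, running from the floor.

B is a straight staircase of 5 solid steps. Each step is 922 mm wide (x), 279 mm deep (y, the going) and 201 mm tall (the rise). The first step rests on the floor; each subsequent step sits one going further in +y and one rise higher in +z, directly behind and above the previous step with no overlap.

The staircase is against the table's +x side, with their −y faces flush.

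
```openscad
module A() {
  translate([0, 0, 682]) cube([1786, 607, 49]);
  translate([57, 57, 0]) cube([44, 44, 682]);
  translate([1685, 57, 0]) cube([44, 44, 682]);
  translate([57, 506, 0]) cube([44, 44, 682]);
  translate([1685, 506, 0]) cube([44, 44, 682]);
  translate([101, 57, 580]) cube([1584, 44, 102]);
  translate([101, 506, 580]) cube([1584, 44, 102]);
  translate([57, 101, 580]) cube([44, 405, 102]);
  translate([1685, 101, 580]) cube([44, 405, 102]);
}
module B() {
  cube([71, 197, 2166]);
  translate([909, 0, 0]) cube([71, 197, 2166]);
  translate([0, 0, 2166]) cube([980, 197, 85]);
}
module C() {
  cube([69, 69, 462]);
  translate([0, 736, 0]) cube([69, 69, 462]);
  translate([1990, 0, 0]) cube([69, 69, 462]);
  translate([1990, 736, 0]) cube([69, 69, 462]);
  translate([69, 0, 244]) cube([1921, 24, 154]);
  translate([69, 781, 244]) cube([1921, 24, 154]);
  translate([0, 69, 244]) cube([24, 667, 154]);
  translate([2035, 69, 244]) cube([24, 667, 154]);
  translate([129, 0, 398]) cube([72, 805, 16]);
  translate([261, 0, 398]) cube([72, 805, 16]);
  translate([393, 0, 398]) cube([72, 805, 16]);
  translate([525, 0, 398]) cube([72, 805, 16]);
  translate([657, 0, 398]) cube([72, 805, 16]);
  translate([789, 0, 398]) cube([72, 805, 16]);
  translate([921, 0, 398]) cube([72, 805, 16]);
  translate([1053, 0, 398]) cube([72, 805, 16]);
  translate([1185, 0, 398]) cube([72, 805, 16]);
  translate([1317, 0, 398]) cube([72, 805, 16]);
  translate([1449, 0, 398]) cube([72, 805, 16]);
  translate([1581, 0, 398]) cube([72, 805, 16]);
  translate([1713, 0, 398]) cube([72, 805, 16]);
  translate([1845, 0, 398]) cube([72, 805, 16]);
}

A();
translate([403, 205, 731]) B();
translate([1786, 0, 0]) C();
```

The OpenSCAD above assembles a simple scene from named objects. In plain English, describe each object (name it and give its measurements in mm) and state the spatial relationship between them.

A is a table: top 1786 mm (x) × 607 mm (y), 49 mm thick, upper face at z = 731 mm, on four 44×44 mm square legs, each inset 57 mm from the nearest pair of top edges, running from z = 0 to the bottom of the top. Four apron rails, 44 mm thick and 102 mm tall, run between adjacent legs with their top edges flush with the underside of the top and their outer faces flush with the legs' outer faces.

B is a rectangular door frame: two vertical jambs of 71×197 mm section, 2166 mm tall, with a clear opening 838 mm wide between their inner faces. A header 85 mm tall and 197 mm deep lies on top of the jambs and spans the full outside width.

C is a bed frame 2059 mm long (x) by 805 mm wide (y). Four 69×69 mm corner posts, 462 mm tall, at the corners of the footprint. Four rails of 24 mm thickness and 154 mm height run between adjacent posts with their undersides at z = 244 mm, their outer faces flush with the outside of the frame (the two x-running rails run between the posts' inner faces; the two y-running rails run between the posts' inner faces). 14 slats, each 72 mm wide (x) and 16 mm thick, lie across the top of the two x-running rails, running the full 805 mm width of the frame in y; the slats are evenly spaced along x between the inner faces of the end posts with equal gaps (rounded down to the nearest mm) at the −x end and between each pair — any rounding remainder accumulates at the +x end.

The door frame is on top of the table, centred. The bed frame is against the table's +x side, with their −y faces flush.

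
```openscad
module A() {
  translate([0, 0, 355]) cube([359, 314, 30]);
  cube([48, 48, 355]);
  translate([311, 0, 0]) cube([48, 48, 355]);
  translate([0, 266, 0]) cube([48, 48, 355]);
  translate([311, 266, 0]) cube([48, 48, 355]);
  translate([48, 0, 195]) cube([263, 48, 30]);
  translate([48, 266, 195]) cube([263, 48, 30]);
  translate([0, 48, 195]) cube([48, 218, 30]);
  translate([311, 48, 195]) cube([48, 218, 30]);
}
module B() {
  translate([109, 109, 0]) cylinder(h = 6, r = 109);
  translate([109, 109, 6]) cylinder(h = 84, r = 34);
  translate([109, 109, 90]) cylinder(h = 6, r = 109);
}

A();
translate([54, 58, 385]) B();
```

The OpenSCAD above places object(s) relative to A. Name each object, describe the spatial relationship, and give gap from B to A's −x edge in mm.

A is a stool. B is a spool. The spool is on top of the stool. The gap from the spool to the stool's −x edge is 54 mm.

The spool's min-x is at 54; the stool's min-x is 0; gap = 54 mm.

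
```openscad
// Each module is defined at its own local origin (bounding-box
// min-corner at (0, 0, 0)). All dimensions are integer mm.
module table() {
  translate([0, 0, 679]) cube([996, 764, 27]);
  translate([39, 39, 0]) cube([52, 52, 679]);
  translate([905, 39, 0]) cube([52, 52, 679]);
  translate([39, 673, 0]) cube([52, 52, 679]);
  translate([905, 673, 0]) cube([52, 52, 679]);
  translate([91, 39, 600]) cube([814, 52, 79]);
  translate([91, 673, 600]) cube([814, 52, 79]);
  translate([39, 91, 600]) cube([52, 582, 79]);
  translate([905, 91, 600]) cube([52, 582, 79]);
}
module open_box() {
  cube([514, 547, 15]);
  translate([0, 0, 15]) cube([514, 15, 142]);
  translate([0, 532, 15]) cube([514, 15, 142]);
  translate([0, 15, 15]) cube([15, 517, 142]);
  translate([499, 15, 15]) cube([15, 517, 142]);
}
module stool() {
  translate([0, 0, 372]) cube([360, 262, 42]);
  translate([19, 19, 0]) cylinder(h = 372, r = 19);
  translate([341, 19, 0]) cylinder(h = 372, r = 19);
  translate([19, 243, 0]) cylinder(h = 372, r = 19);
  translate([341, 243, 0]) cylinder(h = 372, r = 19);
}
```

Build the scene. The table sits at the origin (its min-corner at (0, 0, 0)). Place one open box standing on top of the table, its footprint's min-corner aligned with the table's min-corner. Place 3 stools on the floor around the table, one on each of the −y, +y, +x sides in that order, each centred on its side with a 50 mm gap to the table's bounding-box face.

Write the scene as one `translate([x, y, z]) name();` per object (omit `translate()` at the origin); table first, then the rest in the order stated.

table();
translate([0, 0, 706]) open_box();
translate([318, -312, 0]) stool();
translate([318, 814, 0]) stool();
translate([1046, 251, 0]) stool();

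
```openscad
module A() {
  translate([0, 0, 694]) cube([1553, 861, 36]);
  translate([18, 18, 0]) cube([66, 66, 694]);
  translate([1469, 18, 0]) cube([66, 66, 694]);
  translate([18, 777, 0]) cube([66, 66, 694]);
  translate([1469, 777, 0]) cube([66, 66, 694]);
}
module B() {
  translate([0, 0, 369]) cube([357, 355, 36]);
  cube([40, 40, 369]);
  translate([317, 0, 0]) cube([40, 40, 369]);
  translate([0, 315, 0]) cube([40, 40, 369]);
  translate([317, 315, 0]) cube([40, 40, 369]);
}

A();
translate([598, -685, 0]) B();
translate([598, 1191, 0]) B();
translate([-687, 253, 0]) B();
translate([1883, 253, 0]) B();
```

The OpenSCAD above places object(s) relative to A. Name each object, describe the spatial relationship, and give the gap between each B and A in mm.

Each stool's nearest face is 330 mm from the table's bounding box.

A is a table. B is a stool. Four stools sit around the table at the −y, +y, −x, +x sides. The gap between each stool and the table is 330 mm.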